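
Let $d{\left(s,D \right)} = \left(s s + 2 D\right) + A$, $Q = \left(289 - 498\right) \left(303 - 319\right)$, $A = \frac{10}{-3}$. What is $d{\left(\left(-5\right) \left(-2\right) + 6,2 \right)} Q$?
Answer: $\frac{2574880}{3} \approx 8.5829 \cdot 10^{5}$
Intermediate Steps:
$A = - \frac{10}{3}$ ($A = 10 \left(- \frac{1}{3}\right) = - \frac{10}{3} \approx -3.3333$)
$Q = 3344$ ($Q = \left(-209\right) \left(-16\right) = 3344$)
$d{\left(s,D \right)} = - \frac{10}{3} + s^{2} + 2 D$ ($d{\left(s,D \right)} = \left(s s + 2 D\right) - \frac{10}{3} = \left(s^{2} + 2 D\right) - \frac{10}{3} = - \frac{10}{3} + s^{2} + 2 D$)
$d{\left(\left(-5\right) \left(-2\right) + 6,2 \right)} Q = \left(- \frac{10}{3} + \left(\left(-5\right) \left(-2\right) + 6\right)^{2} + 2 \cdot 2\right) 3344 = \left(- \frac{10}{3} + \left(10 + 6\right)^{2} + 4\right) 3344 = \left(- \frac{10}{3} + 16^{2} + 4\right) 3344 = \left(- \frac{10}{3} + 256 + 4\right) 3344 = \frac{770}{3} \cdot 3344 = \frac{2574880}{3}$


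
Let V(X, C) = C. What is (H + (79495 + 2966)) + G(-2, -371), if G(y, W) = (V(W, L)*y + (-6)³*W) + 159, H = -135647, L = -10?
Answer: 27129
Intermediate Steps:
G(y, W) = 159 - 216*W - 10*y (G(y, W) = (-10*y + (-6)³*W) + 159 = (-10*y - 216*W) + 159 = (-216*W - 10*y) + 159 = 159 - 216*W - 10*y)
(H + (79495 + 2966)) + G(-2, -371) = (-135647 + (79495 + 2966)) + (159 - 216*(-371) - 10*(-2)) = (-135647 + 82461) + (159 + 80136 + 20) = -53186 + 80315 = 27129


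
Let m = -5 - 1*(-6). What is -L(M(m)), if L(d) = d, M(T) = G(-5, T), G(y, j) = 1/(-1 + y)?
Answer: ⅙ ≈ 0.16667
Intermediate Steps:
m = 1 (m = -5 + 6 = 1)
M(T) = -⅙ (M(T) = 1/(-1 - 5) = 1/(-6) = -⅙)
-L(M(m)) = -1*(-⅙) = ⅙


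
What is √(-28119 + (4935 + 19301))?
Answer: I*√3883 ≈ 62.314*I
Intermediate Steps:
√(-28119 + (4935 + 19301)) = √(-28119 + 24236) = √(-3883) = I*√3883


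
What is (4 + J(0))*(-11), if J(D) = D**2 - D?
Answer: -44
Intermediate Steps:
(4 + J(0))*(-11) = (4 + 0*(-1 + 0))*(-11) = (4 + 0*(-1))*(-11) = (4 + 0)*(-11) = 4*(-11) = -44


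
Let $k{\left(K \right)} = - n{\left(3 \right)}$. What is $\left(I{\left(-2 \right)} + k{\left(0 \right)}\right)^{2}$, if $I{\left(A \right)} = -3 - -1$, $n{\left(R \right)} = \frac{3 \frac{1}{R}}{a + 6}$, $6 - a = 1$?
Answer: $\frac{529}{121} \approx 4.3719$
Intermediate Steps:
$a = 5$ ($a = 6 - 1 = 5$)
$n{\left(R \right)} = \frac{3}{11 R}$ ($n{\left(R \right)} = \frac{3 \frac{1}{R}}{5 + 6} = \frac{3 \frac{1}{R}}{11} = \frac{3}{11 R}$)
$k{\left(K \right)} = - \frac{1}{11}$ ($k{\left(K \right)} = - \frac{3}{11 \cdot 3} = \left(-1\right) \frac{1}{11} = - \frac{1}{11}$)
$I{\left(A \right)} = -2$ ($I{\left(A \right)} = -3 + 1 = -2$)
$\left(I{\left(-2 \right)} + k{\left(0 \right)}\right)^{2} = \left(-2 - \frac{1}{11}\right)^{2} = \left(- \frac{23}{11}\right)^{2} = \frac{529}{121}$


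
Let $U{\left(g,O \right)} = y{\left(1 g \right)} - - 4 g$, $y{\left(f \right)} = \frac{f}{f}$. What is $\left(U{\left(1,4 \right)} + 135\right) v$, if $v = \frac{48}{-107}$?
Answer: $- \frac{6720}{107} \approx -62.804$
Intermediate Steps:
$v = - \frac{48}{107}$ ($v = 48 \left(- \frac{1}{107}\right) = - \frac{48}{107} \approx -0.4486$)
$y{\left(f \right)} = 1$
$U{\left(g,O \right)} = 1 + 4 g$ ($U{\left(g,O \right)} = 1 - - 4 g = 1 + 4 g$)
$\left(U{\left(1,4 \right)} + 135\right) v = \left(\left(1 + 4 \cdot 1\right) + 135\right) \left(- \frac{48}{107}\right) = \left(\left(1 + 4\right) + 135\right) \left(- \frac{48}{107}\right) = \left(5 + 135\right) \left(- \frac{48}{107}\right) = 140 \left(- \frac{48}{107}\right) = - \frac{6720}{107}$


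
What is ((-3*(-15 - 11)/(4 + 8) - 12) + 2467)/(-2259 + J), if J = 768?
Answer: -1641/994 ≈ -1.6509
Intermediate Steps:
((-3*(-15 - 11)/(4 + 8) - 12) + 2467)/(-2259 + J) = ((-3*(-15 - 11)/(4 + 8) - 12) + 2467)/(-2259 + 768) = ((-(-78)/12 - 12) + 2467)/(-1491) = ((-(-78)/12 - 12) + 2467)*(-1/1491) = ((-3*(-13/6) - 12) + 2467)*(-1/1491) = ((13/2 - 12) + 2467)*(-1/1491) = (-11/2 + 2467)*(-1/1491) = (4923/2)*(-1/1491) = -1641/994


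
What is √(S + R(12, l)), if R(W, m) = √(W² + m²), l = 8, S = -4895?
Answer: √(-4895 + 4*√13) ≈ 69.861*I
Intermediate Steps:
√(S + R(12, l)) = √(-4895 + √(12² + 8²)) = √(-4895 + √(144 + 64)) = √(-4895 + √208) = √(-4895 + 4*√13)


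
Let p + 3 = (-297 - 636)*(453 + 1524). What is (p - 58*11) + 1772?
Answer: -1843410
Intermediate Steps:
p = -1844544 (p = -3 + (-297 - 636)*(453 + 1524) = -3 - 933*1977 = -3 - 1844541 = -1844544)
(p - 58*11) + 1772 = (-1844544 - 58*11) + 1772 = (-1844544 - 638) + 1772 = -1845182 + 1772 = -1843410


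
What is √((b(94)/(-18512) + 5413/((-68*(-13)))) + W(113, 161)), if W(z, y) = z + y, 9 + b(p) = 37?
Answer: √433482376678/39338 ≈ 16.737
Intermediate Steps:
b(p) = 28 (b(p) = -9 + 37 = 28)
W(z, y) = y + z
√((b(94)/(-18512) + 5413/((-68*(-13)))) + W(113, 161)) = √((28/(-18512) + 5413/((-68*(-13)))) + (161 + 113)) = √((28*(-1/18512) + 5413/884) + 274) = √((-7/4628 + 5413*(1/884)) + 274) = √((-7/4628 + 5413/884) + 274) = √(240819/39338 + 274) = √(11019431/39338) = √433482376678/39338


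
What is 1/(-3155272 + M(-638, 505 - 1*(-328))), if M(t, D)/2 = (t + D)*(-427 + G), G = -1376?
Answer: -1/3858442 ≈ -2.5917e-7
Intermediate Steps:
M(t, D) = -3606*D - 3606*t (M(t, D) = 2*((t + D)*(-427 - 1376)) = 2*((D + t)*(-1803)) = 2*(-1803*D - 1803*t) = -3606*D - 3606*t)
1/(-3155272 + M(-638, 505 - 1*(-328))) = 1/(-3155272 + (-3606*(505 - 1*(-328)) - 3606*(-638))) = 1/(-3155272 + (-3606*(505 + 328) + 2300628)) = 1/(-3155272 + (-3606*833 + 2300628)) = 1/(-3155272 + (-3003798 + 2300628)) = 1/(-3155272 - 703170) = 1/(-3858442) = -1/3858442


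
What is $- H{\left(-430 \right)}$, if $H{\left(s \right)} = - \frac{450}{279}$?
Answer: $\frac{50}{31} \approx 1.6129$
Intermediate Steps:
$H{\left(s \right)} = - \frac{50}{31}$ ($H{\left(s \right)} = \left(-450\right) \frac{1}{279} = - \frac{50}{31}$)
$- H{\left(-430 \right)} = \left(-1\right) \left(- \frac{50}{31}\right) = \frac{50}{31}$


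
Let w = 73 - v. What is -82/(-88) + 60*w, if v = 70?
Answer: 7961/44 ≈ 180.93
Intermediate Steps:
w = 3 (w = 73 - 1*70 = 73 - 70 = 3)
-82/(-88) + 60*w = -82/(-88) + 60*3 = -82*(-1/88) + 180 = 41/44 + 180 = 7961/44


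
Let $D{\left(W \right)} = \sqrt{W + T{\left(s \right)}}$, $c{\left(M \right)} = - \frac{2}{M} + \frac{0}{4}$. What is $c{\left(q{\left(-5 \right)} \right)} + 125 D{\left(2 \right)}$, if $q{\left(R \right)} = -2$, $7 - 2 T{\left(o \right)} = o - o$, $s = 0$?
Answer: $1 + \frac{125 \sqrt{22}}{2} \approx 294.15$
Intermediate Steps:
$T{\left(o \right)} = \frac{7}{2}$ ($T{\left(o \right)} = \frac{7}{2} - \frac{o - o}{2} = \frac{7}{2} - 0 = \frac{7}{2} + 0 = \frac{7}{2}$)
$c{\left(M \right)} = - \frac{2}{M}$ ($c{\left(M \right)} = - \frac{2}{M} + 0 \cdot \frac{1}{4} = - \frac{2}{M} + 0 = - \frac{2}{M}$)
$D{\left(W \right)} = \sqrt{\frac{7}{2} + W}$ ($D{\left(W \right)} = \sqrt{W + \frac{7}{2}} = \sqrt{\frac{7}{2} + W}$)
$c{\left(q{\left(-5 \right)} \right)} + 125 D{\left(2 \right)} = - \frac{2}{-2} + 125 \frac{\sqrt{14 + 4 \cdot 2}}{2} = \left(-2\right) \left(- \frac{1}{2}\right) + 125 \frac{\sqrt{14 + 8}}{2} = 1 + 125 \frac{\sqrt{22}}{2} = 1 + \frac{125 \sqrt{22}}{2}$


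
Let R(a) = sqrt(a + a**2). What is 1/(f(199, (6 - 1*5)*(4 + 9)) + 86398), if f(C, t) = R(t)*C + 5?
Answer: 86403/7458271027 - 199*sqrt(182)/7458271027 ≈ 1.1225e-5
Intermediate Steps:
f(C, t) = 5 + C*sqrt(t*(1 + t)) (f(C, t) = sqrt(t*(1 + t))*C + 5 = C*sqrt(t*(1 + t)) + 5 = 5 + C*sqrt(t*(1 + t)))
1/(f(199, (6 - 1*5)*(4 + 9)) + 86398) = 1/((5 + 199*sqrt(((6 - 1*5)*(4 + 9))*(1 + (6 - 1*5)*(4 + 9)))) + 86398) = 1/((5 + 199*sqrt(((6 - 5)*13)*(1 + (6 - 5)*13))) + 86398) = 1/((5 + 199*sqrt((1*13)*(1 + 1*13))) + 86398) = 1/((5 + 199*sqrt(13*(1 + 13))) + 86398) = 1/((5 + 199*sqrt(13*14)) + 86398) = 1/((5 + 199*sqrt(182)) + 86398) = 1/(86403 + 199*sqrt(182))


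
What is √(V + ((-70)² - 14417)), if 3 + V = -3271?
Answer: I*√12791 ≈ 113.1*I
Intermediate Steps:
V = -3274 (V = -3 - 3271 = -3274)
√(V + ((-70)² - 14417)) = √(-3274 + ((-70)² - 14417)) = √(-3274 + (4900 - 14417)) = √(-3274 - 9517) = √(-12791) = I*√12791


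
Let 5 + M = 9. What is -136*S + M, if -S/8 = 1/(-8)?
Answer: -132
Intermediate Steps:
M = 4 (M = -5 + 9 = 4)
S = 1 (S = -8/(-8) = -8*(-⅛) = 1)
-136*S + M = -136*1 + 4 = -136 + 4 = -132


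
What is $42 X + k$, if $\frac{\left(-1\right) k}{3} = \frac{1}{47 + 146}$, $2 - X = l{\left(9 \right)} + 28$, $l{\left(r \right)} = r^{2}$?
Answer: $- \frac{867345}{193} \approx -4494.0$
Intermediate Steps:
$X = -107$ ($X = 2 - \left(9^{2} + 28\right) = 2 - \left(81 + 28\right) = 2 - 109 = -107$)
$k = - \frac{3}{193}$ ($k = - \frac{3}{47 + 146} = - \frac{3}{193} \approx -0.015544$)
$42 X + k = 42 \left(-107\right) - \frac{3}{193} = -4494 - \frac{3}{193} = - \frac{867345}{193}$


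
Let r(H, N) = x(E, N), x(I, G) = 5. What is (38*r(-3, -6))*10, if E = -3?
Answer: 1900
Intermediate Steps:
r(H, N) = 5
(38*r(-3, -6))*10 = (38*5)*10 = 190*10 = 1900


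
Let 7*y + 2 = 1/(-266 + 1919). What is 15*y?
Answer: -16525/3857 ≈ -4.2844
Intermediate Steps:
y = -3305/11571 (y = -2/7 + 1/(7*(-266 + 1919)) = -2/7 + (⅐)/1653 = -2/7 + (⅐)*(1/1653) = -2/7 + 1/11571 = -3305/11571 ≈ -0.28563)
15*y = 15*(-3305/11571) = -16525/3857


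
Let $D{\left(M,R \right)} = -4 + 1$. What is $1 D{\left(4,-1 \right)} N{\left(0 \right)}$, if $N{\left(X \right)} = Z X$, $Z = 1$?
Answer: $0$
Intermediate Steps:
$N{\left(X \right)} = X$ ($N{\left(X \right)} = 1 X = X$)
$D{\left(M,R \right)} = -3$
$1 D{\left(4,-1 \right)} N{\left(0 \right)} = 1 \left(-3\right) 0 = \left(-3\right) 0 = 0$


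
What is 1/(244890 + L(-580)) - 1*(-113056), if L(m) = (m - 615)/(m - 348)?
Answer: 25693006506368/227259115 ≈ 1.1306e+5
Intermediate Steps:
L(m) = (-615 + m)/(-348 + m)
1/(244890 + L(-580)) - 1*(-113056) = 1/(244890 + (-615 - 580)/(-348 - 580)) - 1*(-113056) = 1/(244890 - 1195/(-928)) + 113056 = 1/(244890 - 1/928*(-1195)) + 113056 = 1/(244890 + 1195/928) + 113056 = 1/(227259115/928) + 113056 = 928/227259115 + 113056 = 25693006506368/227259115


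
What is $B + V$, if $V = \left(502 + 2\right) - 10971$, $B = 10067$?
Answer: $-400$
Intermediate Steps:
$V = -10467$ ($V = 504 - 10971 = -10467$)
$B + V = 10067 - 10467 = -400$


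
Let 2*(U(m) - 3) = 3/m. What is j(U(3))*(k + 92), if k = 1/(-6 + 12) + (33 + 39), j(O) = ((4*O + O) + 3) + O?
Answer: 3940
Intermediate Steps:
U(m) = 3 + 3/(2*m) (U(m) = 3 + (3/m)/2 = 3 + 3/(2*m))
j(O) = 3 + 6*O (j(O) = (5*O + 3) + O = (3 + 5*O) + O = 3 + 6*O)
k = 433/6 (k = 1/6 + 72 = ⅙ + 72 = 433/6 ≈ 72.167)
j(U(3))*(k + 92) = (3 + 6*(3 + (3/2)/3))*(433/6 + 92) = (3 + 6*(3 + (3/2)*(⅓)))*(985/6) = (3 + 6*(3 + ½))*(985/6) = (3 + 6*(7/2))*(985/6) = (3 + 21)*(985/6) = 24*(985/6) = 3940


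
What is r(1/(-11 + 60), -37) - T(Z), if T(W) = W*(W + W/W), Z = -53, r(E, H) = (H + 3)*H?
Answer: -1498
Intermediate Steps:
r(E, H) = H*(3 + H) (r(E, H) = (3 + H)*H = H*(3 + H))
T(W) = W*(1 + W) (T(W) = W*(W + 1) = W*(1 + W))
r(1/(-11 + 60), -37) - T(Z) = -37*(3 - 37) - (-53)*(1 - 53) = -37*(-34) - (-53)*(-52) = 1258 - 1*2756 = 1258 - 2756 = -1498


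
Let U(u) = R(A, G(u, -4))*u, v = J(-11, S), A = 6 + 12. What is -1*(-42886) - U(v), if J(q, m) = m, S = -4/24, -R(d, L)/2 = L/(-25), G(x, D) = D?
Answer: 3216446/75 ≈ 42886.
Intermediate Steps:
A = 18
R(d, L) = 2*L/25 (R(d, L) = -2*L/(-25) = -2*L*(-1)/25 = -(-2)*L/25 = 2*L/25)
S = -⅙ (S = -4*1/24 = -⅙ ≈ -0.16667)
v = -⅙ ≈ -0.16667
U(u) = -8*u/25 (U(u) = ((2/25)*(-4))*u = -8*u/25)
-1*(-42886) - U(v) = -1*(-42886) - (-8)*(-1)/(25*6) = 42886 - 1*4/75 = 42886 - 4/75 = 3216446/75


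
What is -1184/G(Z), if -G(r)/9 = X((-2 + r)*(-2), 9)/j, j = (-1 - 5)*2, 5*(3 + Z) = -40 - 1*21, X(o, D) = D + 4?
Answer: -4736/39 ≈ -121.44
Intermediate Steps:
X(o, D) = 4 + D
Z = -76/5 (Z = -3 + (-40 - 1*21)/5 = -3 + (-40 - 21)/5 = -3 + (⅕)*(-61) = -3 - 61/5 = -76/5 ≈ -15.200)
j = -12 (j = -6*2 = -12)
G(r) = 39/4 (G(r) = -9*(4 + 9)/(-12) = -117*(-1)/12 = -9*(-13/12) = 39/4)
-1184/G(Z) = -1184/39/4 = -1184*4/39 = -4736/39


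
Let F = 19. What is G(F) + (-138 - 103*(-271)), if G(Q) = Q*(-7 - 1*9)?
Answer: 27471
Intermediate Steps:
G(Q) = -16*Q (G(Q) = Q*(-7 - 9) = Q*(-16) = -16*Q)
G(F) + (-138 - 103*(-271)) = -16*19 + (-138 - 103*(-271)) = -304 + (-138 + 27913) = -304 + 27775 = 27471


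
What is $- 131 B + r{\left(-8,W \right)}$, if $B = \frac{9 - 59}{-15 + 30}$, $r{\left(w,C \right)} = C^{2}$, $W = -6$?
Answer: $\frac{1418}{3} \approx 472.67$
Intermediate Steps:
$B = - \frac{10}{3}$ ($B = - \frac{50}{15} = \left(-50\right) \frac{1}{15} = - \frac{10}{3} \approx -3.3333$)
$- 131 B + r{\left(-8,W \right)} = \left(-131\right) \left(- \frac{10}{3}\right) + \left(-6\right)^{2} = \frac{1310}{3} + 36 = \frac{1418}{3}$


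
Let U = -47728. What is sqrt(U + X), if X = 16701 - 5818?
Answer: I*sqrt(36845) ≈ 191.95*I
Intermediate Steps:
X = 10883
sqrt(U + X) = sqrt(-47728 + 10883) = sqrt(-36845) = I*sqrt(36845)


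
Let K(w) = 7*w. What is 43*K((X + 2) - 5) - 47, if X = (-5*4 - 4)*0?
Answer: -950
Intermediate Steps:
X = 0 (X = (-20 - 4)*0 = -24*0 = 0)
43*K((X + 2) - 5) - 47 = 43*(7*((0 + 2) - 5)) - 47 = 43*(7*(2 - 5)) - 47 = 43*(7*(-3)) - 47 = 43*(-21) - 47 = -903 - 47 = -950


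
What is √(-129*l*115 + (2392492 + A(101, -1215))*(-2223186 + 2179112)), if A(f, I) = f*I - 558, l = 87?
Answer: I*√100014848851 ≈ 3.1625e+5*I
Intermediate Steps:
A(f, I) = -558 + I*f (A(f, I) = I*f - 558 = -558 + I*f)
√(-129*l*115 + (2392492 + A(101, -1215))*(-2223186 + 2179112)) = √(-129*87*115 + (2392492 + (-558 - 1215*101))*(-2223186 + 2179112)) = √(-11223*115 + (2392492 + (-558 - 122715))*(-44074)) = √(-1290645 + (2392492 - 123273)*(-44074)) = √(-1290645 + 2269219*(-44074)) = √(-1290645 - 100013558206) = √(-100014848851) = I*√100014848851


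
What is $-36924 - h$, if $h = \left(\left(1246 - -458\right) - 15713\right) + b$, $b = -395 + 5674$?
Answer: $-28194$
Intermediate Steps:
$b = 5279$
$h = -8730$ ($h = \left(\left(1246 - -458\right) - 15713\right) + 5279 = \left(\left(1246 + 458\right) - 15713\right) + 5279 = \left(1704 - 15713\right) + 5279 = -14009 + 5279 = -8730$)
$-36924 - h = -36924 - -8730 = -36924 + 8730 = -28194$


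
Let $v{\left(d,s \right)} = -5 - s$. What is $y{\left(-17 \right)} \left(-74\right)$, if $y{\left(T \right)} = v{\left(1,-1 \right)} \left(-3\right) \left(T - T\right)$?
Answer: $0$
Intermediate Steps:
$y{\left(T \right)} = 0$ ($y{\left(T \right)} = \left(-5 - -1\right) \left(-3\right) \left(T - T\right) = \left(-5 + 1\right) \left(-3\right) 0 = \left(-4\right) \left(-3\right) 0 = 12 \cdot 0 = 0$)
$y{\left(-17 \right)} \left(-74\right) = 0 \left(-74\right) = 0$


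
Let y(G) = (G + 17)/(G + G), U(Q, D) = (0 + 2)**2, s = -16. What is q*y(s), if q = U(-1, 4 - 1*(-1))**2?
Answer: -1/2 ≈ -0.50000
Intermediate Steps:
U(Q, D) = 4 (U(Q, D) = 2**2 = 4)
y(G) = (17 + G)/(2*G) (y(G) = (17 + G)/((2*G)) = (17 + G)*(1/(2*G)) = (17 + G)/(2*G))
q = 16 (q = 4**2 = 16)
q*y(s) = 16*((1/2)*(17 - 16)/(-16)) = 16*((1/2)*(-1/16)*1) = 16*(-1/32) = -1/2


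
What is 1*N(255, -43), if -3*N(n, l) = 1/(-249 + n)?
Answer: -1/18 ≈ -0.055556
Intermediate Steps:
N(n, l) = -1/(3*(-249 + n))
1*N(255, -43) = 1*(-1/(-747 + 3*255)) = 1*(-1/(-747 + 765)) = 1*(-1/18) = -1/18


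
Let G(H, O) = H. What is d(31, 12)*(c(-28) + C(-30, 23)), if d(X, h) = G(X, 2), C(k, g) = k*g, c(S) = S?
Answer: -22258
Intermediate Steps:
C(k, g) = g*k
d(X, h) = X
d(31, 12)*(c(-28) + C(-30, 23)) = 31*(-28 + 23*(-30)) = 31*(-28 - 690) = 31*(-718) = -22258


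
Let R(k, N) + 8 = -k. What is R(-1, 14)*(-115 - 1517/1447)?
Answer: 1175454/1447 ≈ 812.34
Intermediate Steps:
R(k, N) = -8 - k
R(-1, 14)*(-115 - 1517/1447) = (-8 - 1*(-1))*(-115 - 1517/1447) = (-8 + 1)*(-115 - 1517*1/1447) = -7*(-115 - 1517/1447) = -7*(-167922/1447) = 1175454/1447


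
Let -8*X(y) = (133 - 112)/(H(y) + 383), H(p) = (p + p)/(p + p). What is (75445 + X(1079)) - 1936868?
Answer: -1906097159/1024 ≈ -1.8614e+6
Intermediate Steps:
H(p) = 1 (H(p) = (2*p)/((2*p)) = (2*p)*(1/(2*p)) = 1)
X(y) = -7/1024 (X(y) = -(133 - 112)/(8*(1 + 383)) = -21/(8*384) = -⅛*7/128 = -7/1024)
(75445 + X(1079)) - 1936868 = (75445 - 7/1024) - 1936868 = 77255673/1024 - 1936868 = -1906097159/1024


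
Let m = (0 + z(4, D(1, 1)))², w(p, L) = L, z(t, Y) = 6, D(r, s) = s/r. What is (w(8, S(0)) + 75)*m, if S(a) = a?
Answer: 2700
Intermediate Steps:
m = 36 (m = (0 + 6)² = 6² = 36)
(w(8, S(0)) + 75)*m = (0 + 75)*36 = 75*36 = 2700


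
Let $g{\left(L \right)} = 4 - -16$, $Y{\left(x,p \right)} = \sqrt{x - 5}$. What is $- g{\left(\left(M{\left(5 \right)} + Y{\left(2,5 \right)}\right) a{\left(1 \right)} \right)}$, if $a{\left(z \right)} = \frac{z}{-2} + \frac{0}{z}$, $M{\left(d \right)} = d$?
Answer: $-20$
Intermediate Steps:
$Y{\left(x,p \right)} = \sqrt{-5 + x}$
$a{\left(z \right)} = - \frac{z}{2}$ ($a{\left(z \right)} = z \left(- \frac{1}{2}\right) + 0 = - \frac{z}{2} + 0 = - \frac{z}{2}$)
$g{\left(L \right)} = 20$ ($g{\left(L \right)} = 4 + 16 = 20$)
$- g{\left(\left(M{\left(5 \right)} + Y{\left(2,5 \right)}\right) a{\left(1 \right)} \right)} = \left(-1\right) 20 = -20$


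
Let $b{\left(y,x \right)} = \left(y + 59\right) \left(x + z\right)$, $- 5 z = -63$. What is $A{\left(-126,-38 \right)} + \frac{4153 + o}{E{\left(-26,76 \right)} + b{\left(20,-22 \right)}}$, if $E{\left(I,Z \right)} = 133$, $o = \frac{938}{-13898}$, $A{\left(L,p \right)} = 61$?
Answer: $\frac{47821668}{882523} \approx 54.187$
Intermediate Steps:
$z = \frac{63}{5}$ ($z = \left(- \frac{1}{5}\right) \left(-63\right) = \frac{63}{5} \approx 12.6$)
$o = - \frac{469}{6949}$ ($o = 938 \left(- \frac{1}{13898}\right) = - \frac{469}{6949} \approx -0.067492$)
$b{\left(y,x \right)} = \left(59 + y\right) \left(\frac{63}{5} + x\right)$ ($b{\left(y,x \right)} = \left(y + 59\right) \left(x + \frac{63}{5}\right) = \left(59 + y\right) \left(\frac{63}{5} + x\right)$)
$A{\left(-126,-38 \right)} + \frac{4153 + o}{E{\left(-26,76 \right)} + b{\left(20,-22 \right)}} = 61 + \frac{4153 - \frac{469}{6949}}{133 + \left(\frac{3717}{5} + 59 \left(-22\right) + \frac{63}{5} \cdot 20 - 440\right)} = 61 + \frac{28858728}{6949 \left(133 + \left(\frac{3717}{5} - 1298 + 252 - 440\right)\right)} = 61 + \frac{28858728}{6949 \left(133 - \frac{3713}{5}\right)} = 61 + \frac{28858728}{6949 \left(- \frac{3048}{5}\right)} = 61 + \frac{28858728}{6949} \left(- \frac{5}{3048}\right) = 61 - \frac{6012235}{882523} = \frac{47821668}{882523}$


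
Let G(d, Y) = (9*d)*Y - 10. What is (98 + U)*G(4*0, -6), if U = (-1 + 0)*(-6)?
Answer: -1040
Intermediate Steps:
G(d, Y) = -10 + 9*Y*d (G(d, Y) = 9*Y*d - 10 = -10 + 9*Y*d)
U = 6 (U = -1*(-6) = 6)
(98 + U)*G(4*0, -6) = (98 + 6)*(-10 + 9*(-6)*(4*0)) = 104*(-10 + 9*(-6)*0) = 104*(-10 + 0) = 104*(-10) = -1040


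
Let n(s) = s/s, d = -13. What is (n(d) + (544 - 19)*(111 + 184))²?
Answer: 23986575376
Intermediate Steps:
n(s) = 1
(n(d) + (544 - 19)*(111 + 184))² = (1 + (544 - 19)*(111 + 184))² = (1 + 525*295)² = (1 + 154875)² = 154876² = 23986575376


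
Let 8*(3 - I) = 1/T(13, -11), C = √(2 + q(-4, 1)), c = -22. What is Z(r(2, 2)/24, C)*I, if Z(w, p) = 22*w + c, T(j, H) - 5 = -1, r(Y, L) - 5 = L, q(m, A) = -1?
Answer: -17765/384 ≈ -46.263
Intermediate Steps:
r(Y, L) = 5 + L
T(j, H) = 4 (T(j, H) = 5 - 1 = 4)
C = 1 (C = √(2 - 1) = √1 = 1)
Z(w, p) = -22 + 22*w (Z(w, p) = 22*w - 22 = -22 + 22*w)
I = 95/32 (I = 3 - ⅛/4 = 3 - ⅛*¼ = 3 - 1/32 = 95/32 ≈ 2.9688)
Z(r(2, 2)/24, C)*I = (-22 + 22*((5 + 2)/24))*(95/32) = (-22 + 22*(7*(1/24)))*(95/32) = (-22 + 22*(7/24))*(95/32) = (-22 + 77/12)*(95/32) = -187/12*95/32 = -17765/384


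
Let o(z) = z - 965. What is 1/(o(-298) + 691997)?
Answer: 1/690734 ≈ 1.4477e-6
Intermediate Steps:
o(z) = -965 + z
1/(o(-298) + 691997) = 1/((-965 - 298) + 691997) = 1/(-1263 + 691997) = 1/690734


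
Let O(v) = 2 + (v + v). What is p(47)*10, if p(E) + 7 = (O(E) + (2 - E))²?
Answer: 25940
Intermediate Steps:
O(v) = 2 + 2*v
p(E) = -7 + (4 + E)² (p(E) = -7 + ((2 + 2*E) + (2 - E))² = -7 + (4 + E)²)
p(47)*10 = (-7 + (4 + 47)²)*10 = (-7 + 51²)*10 = (-7 + 2601)*10 = 2594*10 = 25940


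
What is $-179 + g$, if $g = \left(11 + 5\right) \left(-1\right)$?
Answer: $-195$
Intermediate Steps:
$g = -16$ ($g = 16 \left(-1\right) = -16$)
$-179 + g = -179 - 16 = -195$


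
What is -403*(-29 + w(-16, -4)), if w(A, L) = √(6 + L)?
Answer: 11687 - 403*√2 ≈ 11117.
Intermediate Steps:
-403*(-29 + w(-16, -4)) = -403*(-29 + √(6 - 4)) = -403*(-29 + √2) = 11687 - 403*√2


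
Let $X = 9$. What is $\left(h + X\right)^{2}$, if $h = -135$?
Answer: $15876$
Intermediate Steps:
$\left(h + X\right)^{2} = \left(-135 + 9\right)^{2} = \left(-126\right)^{2} = 15876$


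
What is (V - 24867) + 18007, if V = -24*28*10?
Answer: -13580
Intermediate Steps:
V = -6720 (V = -672*10 = -6720)
(V - 24867) + 18007 = (-6720 - 24867) + 18007 = -31587 + 18007 = -13580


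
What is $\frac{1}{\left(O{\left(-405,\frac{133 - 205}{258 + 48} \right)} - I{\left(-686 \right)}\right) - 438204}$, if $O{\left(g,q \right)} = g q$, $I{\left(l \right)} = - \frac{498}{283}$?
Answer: $- \frac{4811}{2107732518} \approx -2.2825 \cdot 10^{-6}$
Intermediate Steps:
$I{\left(l \right)} = - \frac{498}{283}$ ($I{\left(l \right)} = \left(-498\right) \frac{1}{283} = - \frac{498}{283}$)
$\frac{1}{\left(O{\left(-405,\frac{133 - 205}{258 + 48} \right)} - I{\left(-686 \right)}\right) - 438204} = \frac{1}{\left(- 405 \frac{133 - 205}{258 + 48} - - \frac{498}{283}\right) - 438204} = \frac{1}{\left(- 405 \left(- \frac{72}{306}\right) + \frac{498}{283}\right) - 438204} = \frac{1}{\left(- 405 \left(\left(-72\right) \frac{1}{306}\right) + \frac{498}{283}\right) - 438204} = \frac{1}{\left(\left(-405\right) \left(- \frac{4}{17}\right) + \frac{498}{283}\right) - 438204} = \frac{1}{\left(\frac{1620}{17} + \frac{498}{283}\right) - 438204} = \frac{1}{\frac{466926}{4811} - 438204} = \frac{1}{- \frac{2107732518}{4811}} = - \frac{4811}{2107732518}$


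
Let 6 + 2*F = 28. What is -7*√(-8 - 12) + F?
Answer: 11 - 14*I*√5 ≈ 11.0 - 31.305*I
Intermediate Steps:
F = 11 (F = -3 + (½)*28 = -3 + 14 = 11)
-7*√(-8 - 12) + F = -7*√(-8 - 12) + 11 = -14*I*√5 + 11 = 11 - 14*I*√5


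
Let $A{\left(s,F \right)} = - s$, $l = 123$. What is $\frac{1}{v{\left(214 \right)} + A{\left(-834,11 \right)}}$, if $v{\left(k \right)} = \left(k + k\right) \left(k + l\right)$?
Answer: $\frac{1}{145070} \approx 6.8932 \cdot 10^{-6}$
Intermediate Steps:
$v{\left(k \right)} = 2 k \left(123 + k\right)$ ($v{\left(k \right)} = \left(k + k\right) \left(k + 123\right) = 2 k \left(123 + k\right)$)
$\frac{1}{v{\left(214 \right)} + A{\left(-834,11 \right)}} = \frac{1}{2 \cdot 214 \left(123 + 214\right) - -834} = \frac{1}{2 \cdot 214 \cdot 337 + 834} = \frac{1}{144236 + 834} = \frac{1}{145070}$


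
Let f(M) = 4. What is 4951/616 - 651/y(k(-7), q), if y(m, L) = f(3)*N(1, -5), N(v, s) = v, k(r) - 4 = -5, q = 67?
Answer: -95303/616 ≈ -154.71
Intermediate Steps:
k(r) = -1 (k(r) = 4 - 5 = -1)
y(m, L) = 4 (y(m, L) = 4*1 = 4)
4951/616 - 651/y(k(-7), q) = 4951/616 - 651/4 = -95303/616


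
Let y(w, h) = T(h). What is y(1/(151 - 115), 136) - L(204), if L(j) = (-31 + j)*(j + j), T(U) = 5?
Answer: -70579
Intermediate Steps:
y(w, h) = 5
L(j) = 2*j*(-31 + j) (L(j) = (-31 + j)*(2*j) = 2*j*(-31 + j))
y(1/(151 - 115), 136) - L(204) = 5 - 2*204*(-31 + 204) = 5 - 2*204*173 = 5 - 1*70584 = 5 - 70584 = -70579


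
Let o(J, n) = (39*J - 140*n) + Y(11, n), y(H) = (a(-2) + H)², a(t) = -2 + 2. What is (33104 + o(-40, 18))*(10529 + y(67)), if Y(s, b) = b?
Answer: 436152756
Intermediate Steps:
a(t) = 0
y(H) = H² (y(H) = (0 + H)² = H²)
o(J, n) = -139*n + 39*J (o(J, n) = (39*J - 140*n) + n = (-140*n + 39*J) + n = -139*n + 39*J)
(33104 + o(-40, 18))*(10529 + y(67)) = (33104 + (-139*18 + 39*(-40)))*(10529 + 67²) = (33104 + (-2502 - 1560))*(10529 + 4489) = (33104 - 4062)*15018 = 29042*15018 = 436152756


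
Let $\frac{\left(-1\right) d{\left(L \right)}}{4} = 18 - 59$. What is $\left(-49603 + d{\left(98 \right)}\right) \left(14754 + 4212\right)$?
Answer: $-937660074$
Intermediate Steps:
$d{\left(L \right)} = 164$ ($d{\left(L \right)} = - 4 \left(18 - 59\right) = \left(-4\right) \left(-41\right) = 164$)
$\left(-49603 + d{\left(98 \right)}\right) \left(14754 + 4212\right) = \left(-49603 + 164\right) \left(14754 + 4212\right) = \left(-49439\right) 18966 = -937660074$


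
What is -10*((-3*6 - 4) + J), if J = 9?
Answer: 130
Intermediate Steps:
-10*((-3*6 - 4) + J) = -10*((-3*6 - 4) + 9) = -10*((-18 - 4) + 9) = -10*(-22 + 9) = -10*(-13) = 130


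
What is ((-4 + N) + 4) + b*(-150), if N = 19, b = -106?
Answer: 15919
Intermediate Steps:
((-4 + N) + 4) + b*(-150) = ((-4 + 19) + 4) - 106*(-150) = (15 + 4) + 15900 = 19 + 15900 = 15919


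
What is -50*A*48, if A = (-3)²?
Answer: -21600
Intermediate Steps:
A = 9
-50*A*48 = -50*9*48 = -450*48 = -21600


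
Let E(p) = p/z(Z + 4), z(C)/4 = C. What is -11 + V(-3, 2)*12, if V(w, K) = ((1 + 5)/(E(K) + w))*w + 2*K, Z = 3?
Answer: 4541/41 ≈ 110.76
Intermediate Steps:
z(C) = 4*C
E(p) = p/28 (E(p) = p/((4*(3 + 4))) = p/((4*7)) = p/28)
V(w, K) = 2*K + 6*w/(w + K/28) (V(w, K) = ((1 + 5)/(K/28 + w))*w + 2*K = (6/(w + K/28))*w + 2*K = 6*w/(w + K/28) + 2*K = 2*K + 6*w/(w + K/28))
-11 + V(-3, 2)*12 = -11 + (2*(2**2 + 84*(-3) + 28*2*(-3))/(2 + 28*(-3)))*12 = -11 + (2*(4 - 252 - 168)/(2 - 84))*12 = -11 + (2*(-416)/(-82))*12 = -11 + (2*(-1/82)*(-416))*12 = -11 + (416/41)*12 = -11 + 4992/41 = 4541/41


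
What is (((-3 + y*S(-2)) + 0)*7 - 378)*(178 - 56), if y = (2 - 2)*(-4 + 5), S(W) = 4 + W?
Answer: -48678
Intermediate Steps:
y = 0 (y = 0*1 = 0)
(((-3 + y*S(-2)) + 0)*7 - 378)*(178 - 56) = (((-3 + 0*(4 - 2)) + 0)*7 - 378)*(178 - 56) = (((-3 + 0*2) + 0)*7 - 378)*122 = (((-3 + 0) + 0)*7 - 378)*122 = ((-3 + 0)*7 - 378)*122 = (-3*7 - 378)*122 = (-21 - 378)*122 = -399*122 = -48678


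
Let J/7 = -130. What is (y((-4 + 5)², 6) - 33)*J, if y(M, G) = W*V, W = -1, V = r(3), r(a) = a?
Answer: 32760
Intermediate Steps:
J = -910 (J = 7*(-130) = -910)
V = 3
y(M, G) = -3 (y(M, G) = -1*3 = -3)
(y((-4 + 5)², 6) - 33)*J = (-3 - 33)*(-910) = -36*(-910) = 32760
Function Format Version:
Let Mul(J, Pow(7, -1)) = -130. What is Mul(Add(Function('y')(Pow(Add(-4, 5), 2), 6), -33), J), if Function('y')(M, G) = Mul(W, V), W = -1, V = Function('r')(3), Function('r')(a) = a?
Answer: 32760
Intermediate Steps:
J = -910 (J = Mul(7, -130) = -910)
V = 3
Function('y')(M, G) = -3 (Function('y')(M, G) = Mul(-1, 3) = -3)
Mul(Add(Function('y')(Pow(Add(-4, 5), 2), 6), -33), J) = Mul(Add(-3, -33), -910) = Mul(-36, -910) = 32760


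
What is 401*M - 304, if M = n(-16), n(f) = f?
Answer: -6720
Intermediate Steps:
M = -16
401*M - 304 = 401*(-16) - 304 = -6416 - 304 = -6720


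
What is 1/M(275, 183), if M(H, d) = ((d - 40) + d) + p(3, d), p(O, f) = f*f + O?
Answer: 1/33818 ≈ 2.9570e-5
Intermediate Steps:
p(O, f) = O + f² (p(O, f) = f² + O = O + f²)
M(H, d) = -37 + d² + 2*d (M(H, d) = ((d - 40) + d) + (3 + d²) = ((-40 + d) + d) + (3 + d²) = (-40 + 2*d) + (3 + d²) = -37 + d² + 2*d)
1/M(275, 183) = 1/(-37 + 183² + 2*183) = 1/(-37 + 33489 + 366) = 1/33818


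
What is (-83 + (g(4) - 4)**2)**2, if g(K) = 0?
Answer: 4489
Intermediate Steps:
(-83 + (g(4) - 4)**2)**2 = (-83 + (0 - 4)**2)**2 = (-83 + (-4)**2)**2 = (-83 + 16)**2 = (-67)**2 = 4489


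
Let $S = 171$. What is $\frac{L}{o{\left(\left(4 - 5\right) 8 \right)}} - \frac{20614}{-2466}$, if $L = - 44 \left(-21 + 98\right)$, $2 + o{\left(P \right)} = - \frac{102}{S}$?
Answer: $\frac{59909366}{45621} \approx 1313.2$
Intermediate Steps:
$o{\left(P \right)} = - \frac{148}{57}$ ($o{\left(P \right)} = -2 - \frac{102}{171} = -2 - \frac{34}{57} = - \frac{148}{57}$)
$L = -3388$ ($L = \left(-44\right) 77 = -3388$)
$\frac{L}{o{\left(\left(4 - 5\right) 8 \right)}} - \frac{20614}{-2466} = - \frac{3388}{- \frac{148}{57}} - \frac{20614}{-2466} = \left(-3388\right) \left(- \frac{57}{148}\right) - - \frac{10307}{1233} = \frac{48279}{37} + \frac{10307}{1233} = \frac{59909366}{45621}$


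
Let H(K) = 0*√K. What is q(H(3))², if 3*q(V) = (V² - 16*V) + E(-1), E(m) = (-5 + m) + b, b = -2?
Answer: 64/9 ≈ 7.1111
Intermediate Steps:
H(K) = 0
E(m) = -7 + m (E(m) = (-5 + m) - 2 = -7 + m)
q(V) = -8/3 - 16*V/3 + V²/3 (q(V) = ((V² - 16*V) + (-7 - 1))/3 = ((V² - 16*V) - 8)/3 = (-8 + V² - 16*V)/3 = -8/3 - 16*V/3 + V²/3)
q(H(3))² = (-8/3 - 16/3*0 + (⅓)*0²)² = (-8/3 + 0 + (⅓)*0)² = (-8/3 + 0 + 0)² = (-8/3)² = 64/9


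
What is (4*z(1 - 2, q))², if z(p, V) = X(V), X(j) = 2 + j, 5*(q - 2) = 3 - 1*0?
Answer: 8464/25 ≈ 338.56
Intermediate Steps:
q = 13/5 (q = 2 + (3 - 1*0)/5 = 2 + (3 + 0)/5 = 2 + (⅕)*3 = 2 + ⅗ = 13/5 ≈ 2.6000)
z(p, V) = 2 + V
(4*z(1 - 2, q))² = (4*(2 + 13/5))² = (4*(23/5))² = (92/5)² = 8464/25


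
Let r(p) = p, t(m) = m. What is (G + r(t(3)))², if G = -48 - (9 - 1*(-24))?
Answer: 6084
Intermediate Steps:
G = -81 (G = -48 - (9 + 24) = -48 - 1*33 = -48 - 33 = -81)
(G + r(t(3)))² = (-81 + 3)² = (-78)² = 6084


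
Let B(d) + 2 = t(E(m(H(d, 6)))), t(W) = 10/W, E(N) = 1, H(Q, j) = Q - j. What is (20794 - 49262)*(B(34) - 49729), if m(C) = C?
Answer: 1415457428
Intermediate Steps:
B(d) = 8 (B(d) = -2 + 10/1 = -2 + 10*1 = -2 + 10 = 8)
(20794 - 49262)*(B(34) - 49729) = (20794 - 49262)*(8 - 49729) = -28468*(-49721) = 1415457428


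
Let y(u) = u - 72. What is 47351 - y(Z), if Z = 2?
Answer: 47421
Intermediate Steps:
y(u) = -72 + u
47351 - y(Z) = 47351 - (-72 + 2) = 47351 - 1*(-70) = 47351 + 70 = 47421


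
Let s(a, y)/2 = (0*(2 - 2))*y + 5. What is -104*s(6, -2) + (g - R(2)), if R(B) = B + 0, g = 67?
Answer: -975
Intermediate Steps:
R(B) = B
s(a, y) = 10 (s(a, y) = 2*((0*(2 - 2))*y + 5) = 2*((0*0)*y + 5) = 2*(0*y + 5) = 2*(0 + 5) = 2*5 = 10)
-104*s(6, -2) + (g - R(2)) = -104*10 + (67 - 1*2) = -1040 + (67 - 2) = -1040 + 65 = -975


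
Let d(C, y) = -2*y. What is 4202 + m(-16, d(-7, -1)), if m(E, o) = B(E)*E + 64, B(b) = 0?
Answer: 4266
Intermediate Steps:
m(E, o) = 64 (m(E, o) = 0*E + 64 = 0 + 64 = 64)
4202 + m(-16, d(-7, -1)) = 4202 + 64 = 4266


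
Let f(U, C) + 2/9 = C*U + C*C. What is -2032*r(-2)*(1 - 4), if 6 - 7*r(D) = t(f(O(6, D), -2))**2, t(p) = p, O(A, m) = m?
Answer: -8969248/189 ≈ -47456.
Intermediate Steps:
f(U, C) = -2/9 + C**2 + C*U (f(U, C) = -2/9 + (C*U + C*C) = -2/9 + (C*U + C**2) = -2/9 + (C**2 + C*U) = -2/9 + C**2 + C*U)
r(D) = 6/7 - (34/9 - 2*D)**2/7 (r(D) = 6/7 - (-2/9 + (-2)**2 - 2*D)**2/7 = 6/7 - (-2/9 + 4 - 2*D)**2/7 = 6/7 - (34/9 - 2*D)**2/7)
-2032*r(-2)*(1 - 4) = -2032*(6/7 - 4*(-17 + 9*(-2))**2/567)*(1 - 4) = -2032*(6/7 - 4*(-17 - 18)**2/567)*(-3) = -2032*(6/7 - 4/567*(-35)**2)*(-3) = -2032*(6/7 - 4/567*1225)*(-3) = -2032*(6/7 - 700/81)*(-3) = -(-8969248)*(-3)/567 = -2032*4414/189 = -8969248/189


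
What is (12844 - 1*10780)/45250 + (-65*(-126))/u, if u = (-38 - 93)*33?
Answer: -60279138/32602625 ≈ -1.8489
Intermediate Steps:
u = -4323 (u = -131*33 = -4323)
(12844 - 1*10780)/45250 + (-65*(-126))/u = (12844 - 1*10780)/45250 - 65*(-126)/(-4323) = (12844 - 10780)*(1/45250) + 8190*(-1/4323) = 2064*(1/45250) - 2730/1441 = 1032/22625 - 2730/1441 = -60279138/32602625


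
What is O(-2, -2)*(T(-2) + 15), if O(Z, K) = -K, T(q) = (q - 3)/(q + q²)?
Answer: 25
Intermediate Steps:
T(q) = (-3 + q)/(q + q²)
O(-2, -2)*(T(-2) + 15) = (-1*(-2))*((-3 - 2)/((-2)*(1 - 2)) + 15) = 2*(-½*(-5)/(-1) + 15) = 2*(-½*(-1)*(-5) + 15) = 2*(-5/2 + 15) = 2*(25/2) = 25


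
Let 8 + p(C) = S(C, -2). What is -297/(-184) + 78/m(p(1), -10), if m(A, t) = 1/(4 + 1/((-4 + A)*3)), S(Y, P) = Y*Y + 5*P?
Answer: 1207021/3864 ≈ 312.38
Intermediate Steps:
S(Y, P) = Y² + 5*P
p(C) = -18 + C² (p(C) = -8 + (C² + 5*(-2)) = -8 + (C² - 10) = -8 + (-10 + C²) = -18 + C²)
m(A, t) = 1/(4 + 1/(-12 + 3*A))
-297/(-184) + 78/m(p(1), -10) = -297/(-184) + 78/((3*(-4 + (-18 + 1²))/(-47 + 12*(-18 + 1²)))) = -297*(-1/184) + 78/((3*(-4 + (-18 + 1))/(-47 + 12*(-18 + 1)))) = 297/184 + 78/((3*(-4 - 17)/(-47 + 12*(-17)))) = 297/184 + 78/((3*(-21)/(-47 - 204))) = 297/184 + 78/((3*(-21)/(-251))) = 297/184 + 78/((3*(-1/251)*(-21))) = 297/184 + 78/(63/251) = 297/184 + 78*(251/63) = 297/184 + 6526/21 = 1207021/3864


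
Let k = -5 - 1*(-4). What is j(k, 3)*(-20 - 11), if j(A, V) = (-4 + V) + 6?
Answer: -155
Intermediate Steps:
k = -1 (k = -5 + 4 = -1)
j(A, V) = 2 + V
j(k, 3)*(-20 - 11) = (2 + 3)*(-20 - 11) = 5*(-31) = -155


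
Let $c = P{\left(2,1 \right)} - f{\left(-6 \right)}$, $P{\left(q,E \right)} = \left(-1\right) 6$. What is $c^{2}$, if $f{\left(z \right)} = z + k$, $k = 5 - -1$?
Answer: $36$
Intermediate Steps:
$k = 6$ ($k = 5 + 1 = 6$)
$P{\left(q,E \right)} = -6$
$f{\left(z \right)} = 6 + z$ ($f{\left(z \right)} = z + 6 = 6 + z$)
$c = -6$ ($c = -6 - \left(6 - 6\right) = -6 - 0 = -6 + 0 = -6$)
$c^{2} = \left(-6\right)^{2} = 36$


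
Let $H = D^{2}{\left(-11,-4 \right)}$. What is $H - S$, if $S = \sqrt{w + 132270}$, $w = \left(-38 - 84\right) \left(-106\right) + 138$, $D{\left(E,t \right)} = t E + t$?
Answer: $1600 - 26 \sqrt{215} \approx 1218.8$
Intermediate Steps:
$D{\left(E,t \right)} = t + E t$ ($D{\left(E,t \right)} = E t + t = t + E t$)
$w = 13070$ ($w = \left(-122\right) \left(-106\right) + 138 = 12932 + 138 = 13070$)
$H = 1600$ ($H = \left(- 4 \left(1 - 11\right)\right)^{2} = \left(\left(-4\right) \left(-10\right)\right)^{2} = 40^{2} = 1600$)
$S = 26 \sqrt{215}$ ($S = \sqrt{13070 + 132270} = \sqrt{145340} = 26 \sqrt{215} \approx 381.23$)
$H - S = 1600 - 26 \sqrt{215}$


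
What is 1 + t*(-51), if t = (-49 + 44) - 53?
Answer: 2959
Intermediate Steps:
t = -58 (t = -5 - 53 = -58)
1 + t*(-51) = 1 - 58*(-51) = 1 + 2958 = 2959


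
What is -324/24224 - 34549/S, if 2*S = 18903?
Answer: -419988631/114476568 ≈ -3.6688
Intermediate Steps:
S = 18903/2 (S = (½)*18903 = 18903/2 ≈ 9451.5)
-324/24224 - 34549/S = -324/24224 - 34549/18903/2 = -324*1/24224 - 34549*2/18903 = -81/6056 - 69098/18903 = -419988631/114476568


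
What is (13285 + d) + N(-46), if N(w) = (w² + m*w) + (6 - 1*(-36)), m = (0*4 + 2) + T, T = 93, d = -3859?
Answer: 7214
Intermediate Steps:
m = 95 (m = (0*4 + 2) + 93 = (0 + 2) + 93 = 2 + 93 = 95)
N(w) = 42 + w² + 95*w (N(w) = (w² + 95*w) + (6 - 1*(-36)) = (w² + 95*w) + (6 + 36) = (w² + 95*w) + 42 = 42 + w² + 95*w)
(13285 + d) + N(-46) = (13285 - 3859) + (42 + (-46)² + 95*(-46)) = 9426 + (42 + 2116 - 4370) = 9426 - 2212 = 7214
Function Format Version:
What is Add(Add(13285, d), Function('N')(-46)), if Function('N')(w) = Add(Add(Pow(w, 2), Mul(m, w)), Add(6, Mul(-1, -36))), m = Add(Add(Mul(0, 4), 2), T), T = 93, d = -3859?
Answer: 7214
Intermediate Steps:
m = 95 (m = Add(Add(Mul(0, 4), 2), 93) = Add(Add(0, 2), 93) = Add(2, 93) = 95)
Function('N')(w) = Add(42, Pow(w, 2), Mul(95, w)) (Function('N')(w) = Add(Add(Pow(w, 2), Mul(95, w)), Add(6, Mul(-1, -36))) = Add(Add(Pow(w, 2), Mul(95, w)), Add(6, 36)) = Add(Add(Pow(w, 2), Mul(95, w)), 42) = Add(42, Pow(w, 2), Mul(95, w)))
Add(Add(13285, d), Function('N')(-46)) = Add(Add(13285, -3859), Add(42, Pow(-46, 2), Mul(95, -46))) = Add(9426, Add(42, 2116, -4370)) = Add(9426, -2212) = 7214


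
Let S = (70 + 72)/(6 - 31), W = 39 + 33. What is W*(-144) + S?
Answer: -259342/25 ≈ -10374.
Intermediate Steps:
W = 72
S = -142/25 (S = 142/(-25) = 142*(-1/25) = -142/25 ≈ -5.6800)
W*(-144) + S = 72*(-144) - 142/25 = -10368 - 142/25 = -259342/25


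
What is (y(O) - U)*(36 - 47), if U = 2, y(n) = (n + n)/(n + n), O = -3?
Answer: 11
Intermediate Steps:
y(n) = 1 (y(n) = (2*n)/((2*n)) = (2*n)*(1/(2*n)) = 1)
(y(O) - U)*(36 - 47) = (1 - 1*2)*(36 - 47) = (1 - 2)*(-11) = -1*(-11) = 11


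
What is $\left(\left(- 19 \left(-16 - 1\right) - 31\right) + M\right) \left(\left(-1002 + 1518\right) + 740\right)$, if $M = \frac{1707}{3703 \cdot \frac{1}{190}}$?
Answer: $\frac{1765441136}{3703} \approx 4.7676 \cdot 10^{5}$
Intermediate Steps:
$M = \frac{324330}{3703}$ ($M = \frac{1707}{3703 \cdot \frac{1}{190}} = \frac{1707}{\frac{3703}{190}} = 1707 \cdot \frac{190}{3703} = \frac{324330}{3703} \approx 87.586$)
$\left(\left(- 19 \left(-16 - 1\right) - 31\right) + M\right) \left(\left(-1002 + 1518\right) + 740\right) = \left(\left(- 19 \left(-16 - 1\right) - 31\right) + \frac{324330}{3703}\right) \left(\left(-1002 + 1518\right) + 740\right) = \left(\left(- 19 \left(-16 - 1\right) - 31\right) + \frac{324330}{3703}\right) \left(516 + 740\right) = \left(\left(\left(-19\right) \left(-17\right) - 31\right) + \frac{324330}{3703}\right) 1256 = \left(\left(323 - 31\right) + \frac{324330}{3703}\right) 1256 = \left(292 + \frac{324330}{3703}\right) 1256 = \frac{1405606}{3703} \cdot 1256 = \frac{1765441136}{3703}$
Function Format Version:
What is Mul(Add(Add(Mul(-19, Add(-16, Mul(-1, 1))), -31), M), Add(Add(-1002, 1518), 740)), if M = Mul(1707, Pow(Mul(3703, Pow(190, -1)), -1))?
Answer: Rational(1765441136, 3703) ≈ 4.7676e+5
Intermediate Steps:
M = Rational(324330, 3703) (M = Mul(1707, Pow(Mul(3703, Rational(1, 190)), -1)) = Mul(1707, Pow(Rational(3703, 190), -1)) = Mul(1707, Rational(190, 3703)) = Rational(324330, 3703) ≈ 87.586)
Mul(Add(Add(Mul(-19, Add(-16, Mul(-1, 1))), -31), M), Add(Add(-1002, 1518), 740)) = Mul(Add(Add(Mul(-19, Add(-16, Mul(-1, 1))), -31), Rational(324330, 3703)), Add(Add(-1002, 1518), 740)) = Mul(Add(Add(Mul(-19, Add(-16, -1)), -31), Rational(324330, 3703)), Add(516, 740)) = Mul(Add(Add(Mul(-19, -17), -31), Rational(324330, 3703)), 1256) = Mul(Add(Add(323, -31), Rational(324330, 3703)), 1256) = Mul(Add(292, Rational(324330, 3703)), 1256) = Mul(Rational(1405606, 3703), 1256) = Rational(1765441136, 3703)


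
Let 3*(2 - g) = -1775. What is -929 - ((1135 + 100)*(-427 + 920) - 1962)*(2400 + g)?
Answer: -5450508820/3 ≈ -1.8168e+9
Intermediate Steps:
g = 1781/3 (g = 2 - 1/3*(-1775) = 2 + 1775/3 = 1781/3 ≈ 593.67)
-929 - ((1135 + 100)*(-427 + 920) - 1962)*(2400 + g) = -929 - ((1135 + 100)*(-427 + 920) - 1962)*(2400 + 1781/3) = -929 - (1235*493 - 1962)*8981/3 = -929 - (608855 - 1962)*8981/3 = -929 - 606893*8981/3 = -929 - 1*5450506033/3 = -929 - 5450506033/3 = -5450508820/3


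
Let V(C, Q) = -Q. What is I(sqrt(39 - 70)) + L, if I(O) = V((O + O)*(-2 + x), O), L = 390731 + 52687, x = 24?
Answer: 443418 - I*sqrt(31) ≈ 4.4342e+5 - 5.5678*I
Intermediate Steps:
L = 443418
I(O) = -O
I(sqrt(39 - 70)) + L = -sqrt(39 - 70) + 443418 = -sqrt(-31) + 443418 = -I*sqrt(31) + 443418 = 443418 - I*sqrt(31)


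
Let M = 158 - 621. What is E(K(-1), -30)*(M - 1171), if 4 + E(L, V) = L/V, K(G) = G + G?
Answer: 96406/15 ≈ 6427.1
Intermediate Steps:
M = -463
K(G) = 2*G
E(L, V) = -4 + L/V
E(K(-1), -30)*(M - 1171) = (-4 + (2*(-1))/(-30))*(-463 - 1171) = (-4 - 2*(-1/30))*(-1634) = (-4 + 1/15)*(-1634) = -59/15*(-1634) = 96406/15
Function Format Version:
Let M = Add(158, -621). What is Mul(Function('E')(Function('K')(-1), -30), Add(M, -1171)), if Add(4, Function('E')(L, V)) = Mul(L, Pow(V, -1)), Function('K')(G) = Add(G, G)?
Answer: Rational(96406, 15) ≈ 6427.1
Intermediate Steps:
M = -463
Function('K')(G) = Mul(2, G)
Function('E')(L, V) = Add(-4, Mul(L, Pow(V, -1)))
Mul(Function('E')(Function('K')(-1), -30), Add(M, -1171)) = Mul(Add(-4, Mul(Mul(2, -1), Pow(-30, -1))), Add(-463, -1171)) = Mul(Add(-4, Mul(-2, Rational(-1, 30))), -1634) = Mul(Add(-4, Rational(1, 15)), -1634) = Mul(Rational(-59, 15), -1634) = Rational(96406, 15)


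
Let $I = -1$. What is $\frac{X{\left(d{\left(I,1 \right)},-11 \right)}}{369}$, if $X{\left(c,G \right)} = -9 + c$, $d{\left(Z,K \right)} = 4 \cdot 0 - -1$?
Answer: $- \frac{8}{369} \approx -0.02168$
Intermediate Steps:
$d{\left(Z,K \right)} = 1$ ($d{\left(Z,K \right)} = 0 + 1 = 1$)
$\frac{X{\left(d{\left(I,1 \right)},-11 \right)}}{369} = \frac{-9 + 1}{369} = \left(-8\right) \frac{1}{369} = - \frac{8}{369}$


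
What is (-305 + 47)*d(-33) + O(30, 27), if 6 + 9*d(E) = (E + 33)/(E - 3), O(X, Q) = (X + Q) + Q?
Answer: 256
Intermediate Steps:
O(X, Q) = X + 2*Q (O(X, Q) = (Q + X) + Q = X + 2*Q)
d(E) = -⅔ + (33 + E)/(9*(-3 + E)) (d(E) = -⅔ + ((E + 33)/(E - 3))/9 = -⅔ + ((33 + E)/(-3 + E))/9 = -⅔ + (33 + E)/(9*(-3 + E)))
(-305 + 47)*d(-33) + O(30, 27) = (-305 + 47)*((51 - 5*(-33))/(9*(-3 - 33))) + (30 + 2*27) = -86*(51 + 165)/(3*(-36)) + (30 + 54) = -86*(-1)*216/(3*36) + 84 = -258*(-⅔) + 84 = 172 + 84 = 256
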